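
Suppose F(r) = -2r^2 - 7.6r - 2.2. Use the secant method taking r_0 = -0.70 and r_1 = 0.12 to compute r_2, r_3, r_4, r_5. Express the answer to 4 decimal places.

F(-0.70) = 2.140000, F(0.12) = -3.140800
r_2 = 0.120000 − (-3.140800)·(0.120000 − (-0.700000)) / (-3.140800 − 2.140000) = 0.120000 − (-2.575456)/(-5.280800) = -0.367702
F(-0.367702) = 0.324125
r_3 = -0.367702 − 0.324125·(-0.367702 − 0.120000) / (0.324125 − (-3.140800)) = -0.367702 − (-0.158076)/(3.464925) = -0.322080
F(-0.322080) = 0.040337
r_4 = -0.322080 − 0.040337·(-0.322080 − (-0.367702)) / (0.040337 − 0.324125) = -0.322080 − (0.001840)/(-0.283788) = -0.315595
F(-0.315595) = -0.000676
r_5 = -0.315595 − (-0.000676)·(-0.315595 − (-0.322080)) / (-0.000676 − 0.040337) = -0.315595 − (-0.000004)/(-0.041013) = -0.315702

-0.3677, -0.3221, -0.3156, -0.3157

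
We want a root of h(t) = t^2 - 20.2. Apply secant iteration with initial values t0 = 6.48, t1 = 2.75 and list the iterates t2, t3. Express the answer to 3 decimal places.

4.119, 4.590

h(6.48) = 21.79040, h(2.75) = -12.63750
t2 = 2.75000 − (-12.63750)·(2.75000 − 6.48000) / (-12.63750 − 21.79040) = 2.75000 − (47.13788)/(-34.42790) = 4.11918
h(4.11918) = -3.23238
t3 = 4.11918 − (-3.23238)·(4.11918 − 2.75000) / (-3.23238 − (-12.63750)) = 4.11918 − (-4.42570)/(9.40512) = 4.58974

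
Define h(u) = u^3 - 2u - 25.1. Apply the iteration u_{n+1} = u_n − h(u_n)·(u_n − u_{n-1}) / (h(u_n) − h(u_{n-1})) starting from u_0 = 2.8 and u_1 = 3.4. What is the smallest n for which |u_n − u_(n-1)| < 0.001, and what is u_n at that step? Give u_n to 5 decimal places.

n = 5, u_n = 3.15518

h(2.8) = -8.7480000, h(3.4) = 7.4040000
u_2 = 3.4000000 − 7.4040000·(0.6000000)/(16.1520000) = 3.1249629;  |Δ| = 0.2750371
h(3.1249629) = -0.8334359
u_3 = 3.1249629 − (-0.8334359)·(-0.2750371)/(-8.2374359) = 3.1527902;  |Δ| = 0.0278273
h(3.1527902) = -0.0665751
u_4 = 3.1527902 − (-0.0665751)·(0.0278273)/(0.7668608) = 3.1552060;  |Δ| = 0.0024158
h(3.1552060) = 0.0006892
u_5 = 3.1552060 − 0.0006892·(0.0024158)/(0.0672643) = 3.1551813;  |Δ| = 0.0000248
|u_5 − u_4| = 0.0000248 < 0.001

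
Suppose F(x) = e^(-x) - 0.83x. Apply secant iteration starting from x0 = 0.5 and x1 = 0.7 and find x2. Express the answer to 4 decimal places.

F(0.5) = 0.191531, F(0.7) = -0.084415
x2 = 0.700000 − (-0.084415)·(0.700000 − 0.500000) / (-0.084415 − 0.191531) = 0.700000 − (-0.016883)/(-0.275945) = 0.638818

0.6388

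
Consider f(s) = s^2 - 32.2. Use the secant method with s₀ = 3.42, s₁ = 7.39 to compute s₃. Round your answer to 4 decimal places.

f(3.42) = -20.503600, f(7.39) = 22.412100
s₂ = 7.390000 − 22.412100·(7.390000 − 3.420000) / (22.412100 − (-20.503600)) = 7.390000 − (88.976037)/(42.915700) = 5.316725
f(5.316725) = -3.932433
s₃ = 5.316725 − (-3.932433)·(5.316725 − 7.390000) / (-3.932433 − 22.412100) = 5.316725 − (8.153013)/(-26.344533) = 5.626202

5.6262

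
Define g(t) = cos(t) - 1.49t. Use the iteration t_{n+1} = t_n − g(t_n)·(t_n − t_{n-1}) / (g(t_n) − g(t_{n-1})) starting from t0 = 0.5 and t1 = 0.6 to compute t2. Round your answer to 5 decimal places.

0.56588

g(0.5) = 0.1325826, g(0.6) = -0.0686644
t2 = 0.6000000 − (-0.0686644)·(0.6000000 − 0.5000000) / (-0.0686644 − 0.1325826) = 0.6000000 − (-0.0068664)/(-0.2012469) = 0.5658805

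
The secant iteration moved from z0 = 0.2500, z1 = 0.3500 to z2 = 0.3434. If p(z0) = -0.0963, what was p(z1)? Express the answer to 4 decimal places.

The secant line through (0.2500, -0.0963) and (0.3500, p(z1)) crosses zero at z2 = 0.3434.
So (0.2500, -0.0963), (0.3500, p(z1)), (0.3434, 0) are collinear:
p(z1) = -0.0963 · (0.3500 − 0.3434) / (0.2500 − 0.3434) = -0.0963 · (0.006600)/(-0.093400) = 0.006805

0.0068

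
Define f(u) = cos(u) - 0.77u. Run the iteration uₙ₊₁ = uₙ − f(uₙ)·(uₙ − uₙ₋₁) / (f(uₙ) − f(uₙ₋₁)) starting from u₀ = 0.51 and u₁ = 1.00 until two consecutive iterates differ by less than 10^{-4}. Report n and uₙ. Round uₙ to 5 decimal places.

f(0.51) = 0.4800445, f(1.00) = -0.2296977
u₂ = 1.0000000 − (-0.2296977)·(0.4900000)/(-0.7097422) = 0.8414187;  |Δ| = 0.1585813
f(0.8414187) = 0.0185134
u₃ = 0.8414187 − 0.0185134·(-0.1585813)/(0.2482111) = 0.8532468;  |Δ| = 0.0118282
f(0.8532468) = 0.0005404
u₄ = 0.8532468 − 0.0005404·(0.0118282)/(-0.0179730) = 0.8536024;  |Δ| = 0.0003556
f(0.8536024) = -0.0000014
u₅ = 0.8536024 − (-0.0000014)·(0.0003556)/(-0.0005418) = 0.8536015;  |Δ| = 0.0000009
|u₅ − u₄| = 0.0000009 < 10^{-4}

n = 5, uₙ = 0.85360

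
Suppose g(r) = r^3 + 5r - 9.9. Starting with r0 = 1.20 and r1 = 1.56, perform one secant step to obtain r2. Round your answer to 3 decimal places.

g(1.20) = -2.17200, g(1.56) = 1.69642
r2 = 1.56000 − 1.69642·(1.56000 − 1.20000) / (1.69642 − (-2.17200)) = 1.56000 − (0.61071)/(3.86842) = 1.40213

1.402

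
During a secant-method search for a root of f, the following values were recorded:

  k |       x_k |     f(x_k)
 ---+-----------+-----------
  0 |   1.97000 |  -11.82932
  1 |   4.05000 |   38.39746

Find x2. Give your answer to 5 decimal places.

x2 = 4.05000 − 38.39746·(4.05000 − 1.97000) / (38.39746 − (-11.82932))
   = 4.05000 − (79.8667168)/(50.2267800) = 2.4598778

2.45988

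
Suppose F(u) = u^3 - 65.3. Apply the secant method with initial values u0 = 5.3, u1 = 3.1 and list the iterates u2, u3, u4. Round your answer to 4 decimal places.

F(5.3) = 83.577000, F(3.1) = -35.509000
u2 = 3.100000 − (-35.509000)·(3.100000 − 5.300000) / (-35.509000 − 83.577000) = 3.100000 − (78.119800)/(-119.086000) = 3.755995
F(3.755995) = -12.312314
u3 = 3.755995 − (-12.312314)·(3.755995 − 3.100000) / (-12.312314 − (-35.509000)) = 3.755995 − (-8.076814)/(23.196686) = 4.104183
F(4.104183) = 3.832169
u4 = 4.104183 − 3.832169·(4.104183 − 3.755995) / (3.832169 − (-12.312314)) = 4.104183 − (1.334316)/(16.144483) = 4.021535

3.7560, 4.1042, 4.0215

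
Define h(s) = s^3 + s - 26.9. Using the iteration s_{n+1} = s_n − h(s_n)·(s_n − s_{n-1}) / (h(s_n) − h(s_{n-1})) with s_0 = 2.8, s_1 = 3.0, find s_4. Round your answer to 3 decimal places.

h(2.8) = -2.14800, h(3.0) = 3.10000
s_2 = 3.00000 − 3.10000·(3.00000 − 2.80000) / (3.10000 − (-2.14800)) = 3.00000 − (0.62000)/(5.24800) = 2.88186
h(2.88186) = -0.08396
s_3 = 2.88186 − (-0.08396)·(2.88186 − 3.00000) / (-0.08396 − 3.10000) = 2.88186 − (0.00992)/(-3.18396) = 2.88498
h(2.88498) = -0.00314
s_4 = 2.88498 − (-0.00314)·(2.88498 − 2.88186) / (-0.00314 − (-0.08396)) = 2.88498 − (-0.00001)/(0.08082) = 2.88510

2.885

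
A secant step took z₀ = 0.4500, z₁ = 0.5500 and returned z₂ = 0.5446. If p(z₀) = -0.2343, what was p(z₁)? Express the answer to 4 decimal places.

0.0134

The secant line through (0.4500, -0.2343) and (0.5500, p(z₁)) crosses zero at z₂ = 0.5446.
So (0.4500, -0.2343), (0.5500, p(z₁)), (0.5446, 0) are collinear:
p(z₁) = -0.2343 · (0.5500 − 0.5446) / (0.4500 − 0.5446) = -0.2343 · (0.005400)/(-0.094600) = 0.013374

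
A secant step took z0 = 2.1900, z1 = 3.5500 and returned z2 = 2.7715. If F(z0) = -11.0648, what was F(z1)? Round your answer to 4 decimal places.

14.8133

The secant line through (2.1900, -11.0648) and (3.5500, F(z1)) crosses zero at z2 = 2.7715.
So (2.1900, -11.0648), (3.5500, F(z1)), (2.7715, 0) are collinear:
F(z1) = -11.0648 · (3.5500 − 2.7715) / (2.1900 − 2.7715) = -11.0648 · (0.778500)/(-0.581500) = 14.813322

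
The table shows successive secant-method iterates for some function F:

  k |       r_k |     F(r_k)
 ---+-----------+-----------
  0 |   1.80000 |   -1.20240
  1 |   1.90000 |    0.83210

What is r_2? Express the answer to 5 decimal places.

r_2 = 1.90000 − 0.83210·(1.90000 − 1.80000) / (0.83210 − (-1.20240))
   = 1.90000 − (0.0832100)/(2.0345000) = 1.8591005

1.85910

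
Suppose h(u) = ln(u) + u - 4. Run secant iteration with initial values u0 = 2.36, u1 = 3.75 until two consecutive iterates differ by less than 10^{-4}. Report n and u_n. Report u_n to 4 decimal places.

h(2.36) = -0.781338, h(3.75) = 1.071756
u2 = 3.750000 − 1.071756·(1.390000)/(1.853094) = 2.946079;  |Δ| = 0.803921
h(2.946079) = 0.026555
u3 = 2.946079 − 0.026555·(-0.803921)/(-1.045201) = 2.925655;  |Δ| = 0.020425
h(2.925655) = -0.000827
u4 = 2.925655 − (-0.000827)·(-0.020425)/(-0.027382) = 2.926272;  |Δ| = 0.000617
h(2.926272) = 0.000001
u5 = 2.926272 − 0.000001·(0.000617)/(0.000828) = 2.926271;  |Δ| = 0.000001
|u5 − u4| = 0.000001 < 10^{-4}

n = 5, u_n = 2.9263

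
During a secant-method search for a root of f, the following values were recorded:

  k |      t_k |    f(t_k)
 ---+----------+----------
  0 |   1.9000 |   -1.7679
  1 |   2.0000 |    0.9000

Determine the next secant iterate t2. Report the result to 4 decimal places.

t2 = 2.0000 − 0.9000·(2.0000 − 1.9000) / (0.9000 − (-1.7679))
   = 2.0000 − (0.090000)/(2.667900) = 1.966266

1.9663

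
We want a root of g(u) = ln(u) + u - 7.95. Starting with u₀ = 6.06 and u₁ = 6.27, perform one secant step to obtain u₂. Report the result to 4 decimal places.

6.1360

g(6.06) = -0.088290, g(6.27) = 0.155776
u₂ = 6.270000 − 0.155776·(6.270000 − 6.060000) / (0.155776 − (-0.088290)) = 6.270000 − (0.032713)/(0.244067) = 6.135967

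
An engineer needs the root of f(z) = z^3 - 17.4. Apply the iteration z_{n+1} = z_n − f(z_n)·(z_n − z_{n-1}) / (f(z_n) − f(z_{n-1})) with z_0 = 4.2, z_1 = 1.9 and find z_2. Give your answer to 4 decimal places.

f(4.2) = 56.688000, f(1.9) = -10.541000
z_2 = 1.900000 − (-10.541000)·(1.900000 − 4.200000) / (-10.541000 − 56.688000) = 1.900000 − (24.244300)/(-67.229000) = 2.260623

2.2606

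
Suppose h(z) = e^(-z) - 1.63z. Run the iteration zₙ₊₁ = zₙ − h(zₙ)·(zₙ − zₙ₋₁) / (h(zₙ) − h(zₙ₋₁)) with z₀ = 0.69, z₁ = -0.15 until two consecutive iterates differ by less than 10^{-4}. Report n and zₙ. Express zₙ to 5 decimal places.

h(0.69) = -0.6231239, h(-0.15) = 1.4063342
z₂ = -0.1500000 − 1.4063342·(-0.8400000)/(2.0294582) = 0.4320868;  |Δ| = 0.5820868
h(0.4320868) = -0.0551484
z₃ = 0.4320868 − (-0.0551484)·(0.5820868)/(-1.4614826) = 0.4101220;  |Δ| = 0.0219648
h(0.4101220) = -0.0049295
z₄ = 0.4101220 − (-0.0049295)·(-0.0219648)/(0.0502189) = 0.4079659;  |Δ| = 0.0021561
h(0.4079659) = 0.0000171
z₅ = 0.4079659 − 0.0000171·(-0.0021561)/(0.0049467) = 0.4079734;  |Δ| = 0.0000075
|z₅ − z₄| = 0.0000075 < 10^{-4}

n = 5, zₙ = 0.40797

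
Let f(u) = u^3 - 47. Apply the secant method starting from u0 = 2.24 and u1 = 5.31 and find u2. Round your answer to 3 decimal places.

3.033

f(2.24) = -35.76058, f(5.31) = 102.72129
u2 = 5.31000 − 102.72129·(5.31000 − 2.24000) / (102.72129 − (-35.76058)) = 5.31000 − (315.35436)/(138.48187) = 3.03278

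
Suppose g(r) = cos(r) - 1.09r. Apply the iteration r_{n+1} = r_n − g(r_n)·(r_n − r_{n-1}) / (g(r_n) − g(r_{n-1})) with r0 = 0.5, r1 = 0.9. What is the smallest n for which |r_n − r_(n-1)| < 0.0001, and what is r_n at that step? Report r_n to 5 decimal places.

n = 5, r_n = 0.70106

g(0.5) = 0.3325826, g(0.9) = -0.3593900
r2 = 0.9000000 − (-0.3593900)·(0.4000000)/(-0.6919726) = 0.6922519;  |Δ| = 0.2077481
g(0.6922519) = 0.0152561
r3 = 0.6922519 − 0.0152561·(-0.2077481)/(0.3746462) = 0.7007117;  |Δ| = 0.0084598
g(0.7007117) = 0.0006078
r4 = 0.7007117 − 0.0006078·(0.0084598)/(-0.0146483) = 0.7010627;  |Δ| = 0.0003510
g(0.7010627) = -0.0000012
r5 = 0.7010627 − (-0.0000012)·(0.0003510)/(-0.0006090) = 0.7010620;  |Δ| = 0.0000007
|r5 − r4| = 0.0000007 < 0.0001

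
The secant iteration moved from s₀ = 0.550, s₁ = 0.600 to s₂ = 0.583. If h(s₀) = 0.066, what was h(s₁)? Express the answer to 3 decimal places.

The secant line through (0.550, 0.066) and (0.600, h(s₁)) crosses zero at s₂ = 0.583.
So (0.550, 0.066), (0.600, h(s₁)), (0.583, 0) are collinear:
h(s₁) = 0.066 · (0.600 − 0.583) / (0.550 − 0.583) = 0.066 · (0.01700)/(-0.03300) = -0.03400

-0.034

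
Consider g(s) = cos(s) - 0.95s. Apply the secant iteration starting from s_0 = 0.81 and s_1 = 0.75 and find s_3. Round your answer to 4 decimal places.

0.7617

g(0.81) = -0.080002, g(0.75) = 0.019189
s_2 = 0.750000 − 0.019189·(0.750000 − 0.810000) / (0.019189 − (-0.080002)) = 0.750000 − (-0.001151)/(0.099190) = 0.761607
g(0.761607) = 0.000201
s_3 = 0.761607 − 0.000201·(0.761607 − 0.750000) / (0.000201 − 0.019189) = 0.761607 − (0.000002)/(-0.018988) = 0.761730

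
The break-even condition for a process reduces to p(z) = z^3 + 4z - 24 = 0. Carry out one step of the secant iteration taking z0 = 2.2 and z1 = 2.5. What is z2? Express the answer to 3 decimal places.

p(2.2) = -4.55200, p(2.5) = 1.62500
z2 = 2.50000 − 1.62500·(2.50000 − 2.20000) / (1.62500 − (-4.55200)) = 2.50000 − (0.48750)/(6.17700) = 2.42108

2.421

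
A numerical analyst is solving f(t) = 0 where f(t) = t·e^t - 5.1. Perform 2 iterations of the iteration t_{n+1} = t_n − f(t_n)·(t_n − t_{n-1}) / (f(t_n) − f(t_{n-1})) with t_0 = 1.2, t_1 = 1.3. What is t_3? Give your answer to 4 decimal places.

1.3379

f(1.2) = -1.115860, f(1.3) = -0.329914
t_2 = 1.300000 − (-0.329914)·(1.300000 − 1.200000) / (-0.329914 − (-1.115860)) = 1.300000 − (-0.032991)/(0.785945) = 1.341977
f(1.341977) = 0.035209
t_3 = 1.341977 − 0.035209·(1.341977 − 1.300000) / (0.035209 − (-0.329914)) = 1.341977 − (0.001478)/(0.365123) = 1.337929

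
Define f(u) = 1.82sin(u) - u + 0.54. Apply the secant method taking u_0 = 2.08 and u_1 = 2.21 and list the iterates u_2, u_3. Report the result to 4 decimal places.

2.1047, 2.1057

f(2.08) = 0.049102, f(2.21) = -0.209321
u_2 = 2.210000 − (-0.209321)·(2.210000 − 2.080000) / (-0.209321 − 0.049102) = 2.210000 − (-0.027212)/(-0.258423) = 2.104701
f(2.104701) = 0.002004
u_3 = 2.104701 − 0.002004·(2.104701 − 2.210000) / (0.002004 − (-0.209321)) = 2.104701 − (-0.000211)/(0.211324) = 2.105699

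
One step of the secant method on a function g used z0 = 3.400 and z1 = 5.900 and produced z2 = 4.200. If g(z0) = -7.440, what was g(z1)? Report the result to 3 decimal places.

The secant line through (3.400, -7.440) and (5.900, g(z1)) crosses zero at z2 = 4.200.
So (3.400, -7.440), (5.900, g(z1)), (4.200, 0) are collinear:
g(z1) = -7.440 · (5.900 − 4.200) / (3.400 − 4.200) = -7.440 · (1.70000)/(-0.80000) = 15.81000

15.810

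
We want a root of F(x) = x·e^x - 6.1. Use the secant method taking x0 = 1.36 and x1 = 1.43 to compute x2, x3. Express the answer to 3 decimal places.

1.443, 1.442

F(1.36) = -0.80118, F(1.43) = -0.12446
x2 = 1.43000 − (-0.12446)·(1.43000 − 1.36000) / (-0.12446 − (-0.80118)) = 1.43000 − (-0.00871)/(0.67672) = 1.44287
F(1.44287) = 0.00746
x3 = 1.44287 − 0.00746·(1.44287 − 1.43000) / (0.00746 − (-0.12446)) = 1.44287 − (0.00010)/(0.13192) = 1.44215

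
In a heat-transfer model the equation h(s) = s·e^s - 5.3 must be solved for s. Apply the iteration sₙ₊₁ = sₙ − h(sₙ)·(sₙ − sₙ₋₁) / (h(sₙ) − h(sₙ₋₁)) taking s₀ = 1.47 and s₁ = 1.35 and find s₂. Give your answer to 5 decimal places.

h(1.47) = 1.0933757, h(1.35) = -0.0924755
s₂ = 1.3500000 − (-0.0924755)·(1.3500000 − 1.4700000) / (-0.0924755 − 1.0933757) = 1.3500000 − (0.0110971)/(-1.1858512) = 1.3593579

1.35936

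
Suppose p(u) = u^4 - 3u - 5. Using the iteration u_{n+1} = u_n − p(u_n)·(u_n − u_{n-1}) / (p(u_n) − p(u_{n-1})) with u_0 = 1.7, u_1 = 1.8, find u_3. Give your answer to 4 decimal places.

p(1.7) = -1.747900, p(1.8) = 0.097600
u_2 = 1.800000 − 0.097600·(1.800000 − 1.700000) / (0.097600 − (-1.747900)) = 1.800000 − (0.009760)/(1.845500) = 1.794711
p(1.794711) = -0.009363
u_3 = 1.794711 − (-0.009363)·(1.794711 − 1.800000) / (-0.009363 − 0.097600) = 1.794711 − (0.000050)/(-0.106963) = 1.795174

1.7952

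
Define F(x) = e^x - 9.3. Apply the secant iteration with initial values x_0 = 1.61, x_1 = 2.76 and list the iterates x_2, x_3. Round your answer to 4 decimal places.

F(1.61) = -4.297189, F(2.76) = 6.499843
x_2 = 2.760000 − 6.499843·(2.760000 − 1.610000) / (6.499843 − (-4.297189)) = 2.760000 − (7.474819)/(10.797032) = 2.067697
F(2.067697) = -1.393408
x_3 = 2.067697 − (-1.393408)·(2.067697 − 2.760000) / (-1.393408 − 6.499843) = 2.067697 − (0.964661)/(-7.893251) = 2.189910

2.0677, 2.1899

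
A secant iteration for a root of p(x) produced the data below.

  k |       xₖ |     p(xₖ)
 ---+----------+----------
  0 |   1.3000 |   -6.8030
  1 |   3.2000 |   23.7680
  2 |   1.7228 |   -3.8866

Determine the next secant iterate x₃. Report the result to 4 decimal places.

x₃ = 1.7228 − (-3.8866)·(1.7228 − 3.2000) / (-3.8866 − 23.7680)
   = 1.7228 − (5.741286)/(-27.654600) = 1.930407

1.9304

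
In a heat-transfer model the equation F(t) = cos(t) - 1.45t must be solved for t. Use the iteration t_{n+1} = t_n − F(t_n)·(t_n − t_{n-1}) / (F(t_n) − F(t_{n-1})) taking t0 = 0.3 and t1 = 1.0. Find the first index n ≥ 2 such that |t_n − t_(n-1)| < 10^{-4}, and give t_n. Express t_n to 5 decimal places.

n = 5, t_n = 0.57773

F(0.3) = 0.5203365, F(1.0) = -0.9096977
t2 = 1.0000000 − (-0.9096977)·(0.7000000)/(-1.4300342) = 0.5547041;  |Δ| = 0.4452959
F(0.5547041) = 0.0457354
t3 = 0.5547041 − 0.0457354·(-0.4452959)/(0.9554331) = 0.5760199;  |Δ| = 0.0213158
F(0.5760199) = 0.0034084
t4 = 0.5760199 − 0.0034084·(0.0213158)/(-0.0423270) = 0.5777363;  |Δ| = 0.0017165
F(0.5777363) = -0.0000166
t5 = 0.5777363 − (-0.0000166)·(0.0017165)/(-0.0034251) = 0.5777280;  |Δ| = 0.0000083
|t5 − t4| = 0.0000083 < 10^{-4}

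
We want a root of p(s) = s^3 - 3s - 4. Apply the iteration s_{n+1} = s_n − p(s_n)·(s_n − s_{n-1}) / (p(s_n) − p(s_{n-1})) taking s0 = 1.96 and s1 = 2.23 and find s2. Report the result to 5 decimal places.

p(1.96) = -2.3504640, p(2.23) = 0.3995670
s2 = 2.2300000 − 0.3995670·(2.2300000 − 1.9600000) / (0.3995670 − (-2.3504640)) = 2.2300000 − (0.1078831)/(2.7500310) = 2.1907702

2.19077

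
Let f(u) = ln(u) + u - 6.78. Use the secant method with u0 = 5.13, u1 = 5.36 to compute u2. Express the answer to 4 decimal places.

f(5.13) = -0.014894, f(5.36) = 0.258964
u2 = 5.360000 − 0.258964·(5.360000 − 5.130000) / (0.258964 − (-0.014894)) = 5.360000 − (0.059562)/(0.273858) = 5.142509

5.1425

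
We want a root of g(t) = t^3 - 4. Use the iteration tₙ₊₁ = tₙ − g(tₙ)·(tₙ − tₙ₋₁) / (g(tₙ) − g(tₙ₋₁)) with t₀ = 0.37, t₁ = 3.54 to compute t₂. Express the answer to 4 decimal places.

0.6525

g(0.37) = -3.949347, g(3.54) = 40.361864
t₂ = 3.540000 − 40.361864·(3.540000 − 0.370000) / (40.361864 − (-3.949347)) = 3.540000 − (127.947109)/(44.311211) = 0.652534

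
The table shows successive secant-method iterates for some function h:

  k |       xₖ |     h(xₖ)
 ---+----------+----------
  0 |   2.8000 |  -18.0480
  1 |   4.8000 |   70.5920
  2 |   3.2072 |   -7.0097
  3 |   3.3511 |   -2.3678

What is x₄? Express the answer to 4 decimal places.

x₄ = 3.3511 − (-2.3678)·(3.3511 − 3.2072) / (-2.3678 − (-7.0097))
   = 3.3511 − (-0.340726)/(4.641900) = 3.424502

3.4245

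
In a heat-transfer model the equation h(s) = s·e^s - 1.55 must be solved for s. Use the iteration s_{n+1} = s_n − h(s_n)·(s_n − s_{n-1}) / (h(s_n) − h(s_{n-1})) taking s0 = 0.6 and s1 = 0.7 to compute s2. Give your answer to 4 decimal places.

0.7444

h(0.6) = -0.456729, h(0.7) = -0.140373
s2 = 0.700000 − (-0.140373)·(0.700000 − 0.600000) / (-0.140373 − (-0.456729)) = 0.700000 − (-0.014037)/(0.316356) = 0.744372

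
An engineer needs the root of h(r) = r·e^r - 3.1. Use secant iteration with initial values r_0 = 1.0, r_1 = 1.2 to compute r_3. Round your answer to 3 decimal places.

h(1.0) = -0.38172, h(1.2) = 0.88414
r_2 = 1.20000 − 0.88414·(1.20000 − 1.00000) / (0.88414 − (-0.38172)) = 1.20000 − (0.17683)/(1.26586) = 1.06031
h(1.06031) = -0.03860
r_3 = 1.06031 − (-0.03860)·(1.06031 − 1.20000) / (-0.03860 − 0.88414) = 1.06031 − (0.00539)/(-0.92274) = 1.06615

1.066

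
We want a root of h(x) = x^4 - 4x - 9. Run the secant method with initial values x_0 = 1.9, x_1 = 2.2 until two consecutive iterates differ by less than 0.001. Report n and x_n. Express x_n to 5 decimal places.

n = 5, x_n = 2.03467

h(1.9) = -3.5679000, h(2.2) = 5.6256000
x_2 = 2.2000000 − 5.6256000·(0.3000000)/(9.1935000) = 2.0164268;  |Δ| = 0.1835732
h(2.0164268) = -0.5335372
x_3 = 2.0164268 − (-0.5335372)·(-0.1835732)/(-6.1591372) = 2.0323289;  |Δ| = 0.0159021
h(2.0323289) = -0.0694354
x_4 = 2.0323289 − (-0.0694354)·(0.0159021)/(0.4641019) = 2.0347081;  |Δ| = 0.0023791
h(2.0347081) = 0.0010731
x_5 = 2.0347081 − 0.0010731·(0.0023791)/(0.0705085) = 2.0346718;  |Δ| = 0.0000362
|x_5 − x_4| = 0.0000362 < 0.001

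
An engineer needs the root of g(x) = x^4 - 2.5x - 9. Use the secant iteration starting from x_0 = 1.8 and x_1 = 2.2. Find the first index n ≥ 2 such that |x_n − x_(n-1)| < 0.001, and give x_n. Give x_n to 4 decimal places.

g(1.8) = -3.002400, g(2.2) = 8.925600
x_2 = 2.200000 − 8.925600·(0.400000)/(11.928000) = 1.900684;  |Δ| = 0.299316
g(1.900684) = -0.700831
x_3 = 1.900684 − (-0.700831)·(-0.299316)/(-9.626431) = 1.922475;  |Δ| = 0.021791
g(1.922475) = -0.146432
x_4 = 1.922475 − (-0.146432)·(0.021791)/(0.554399) = 1.928231;  |Δ| = 0.005756
g(1.928231) = 0.003496
x_5 = 1.928231 − 0.003496·(0.005756)/(0.149929) = 1.928097;  |Δ| = 0.000134
|x_5 − x_4| = 0.000134 < 0.001

n = 5, x_n = 1.9281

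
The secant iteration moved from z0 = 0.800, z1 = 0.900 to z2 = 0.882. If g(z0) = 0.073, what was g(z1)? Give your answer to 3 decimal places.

-0.016

The secant line through (0.800, 0.073) and (0.900, g(z1)) crosses zero at z2 = 0.882.
So (0.800, 0.073), (0.900, g(z1)), (0.882, 0) are collinear:
g(z1) = 0.073 · (0.900 − 0.882) / (0.800 − 0.882) = 0.073 · (0.01800)/(-0.08200) = -0.01602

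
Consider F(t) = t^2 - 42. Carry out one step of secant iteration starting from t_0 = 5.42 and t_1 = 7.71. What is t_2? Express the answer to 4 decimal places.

6.3814

F(5.42) = -12.623600, F(7.71) = 17.444100
t_2 = 7.710000 − 17.444100·(7.710000 − 5.420000) / (17.444100 − (-12.623600)) = 7.710000 − (39.946989)/(30.067700) = 6.381432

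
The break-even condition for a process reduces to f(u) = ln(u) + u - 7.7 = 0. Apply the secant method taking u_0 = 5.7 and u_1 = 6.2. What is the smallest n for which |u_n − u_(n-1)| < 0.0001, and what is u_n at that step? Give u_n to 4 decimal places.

f(5.7) = -0.259534, f(6.2) = 0.324549
u_2 = 6.200000 − 0.324549·(0.500000)/(0.584083) = 5.922172;  |Δ| = 0.277828
f(5.922172) = 0.000875
u_3 = 5.922172 − 0.000875·(-0.277828)/(-0.323674) = 5.921421;  |Δ| = 0.000751
f(5.921421) = -0.000003
u_4 = 5.921421 − (-0.000003)·(-0.000751)/(-0.000878) = 5.921423;  |Δ| = 0.000002
|u_4 − u_3| = 0.000002 < 0.0001

n = 4, u_n = 5.9214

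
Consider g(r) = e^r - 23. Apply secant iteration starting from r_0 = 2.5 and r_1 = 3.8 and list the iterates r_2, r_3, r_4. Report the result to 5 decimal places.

g(2.5) = -10.8175060, g(3.8) = 21.7011845
r_2 = 3.8000000 − 21.7011845·(3.8000000 − 2.5000000) / (21.7011845 − (-10.8175060)) = 3.8000000 − (28.2115398)/(32.5186905) = 2.9324515
g(2.9324515) = -4.2264016
r_3 = 2.9324515 − (-4.2264016)·(2.9324515 − 3.8000000) / (-4.2264016 − 21.7011845) = 2.9324515 − (3.6666082)/(-25.9275861) = 3.0738688
g(3.0738688) = -1.3745945
r_4 = 3.0738688 − (-1.3745945)·(3.0738688 − 2.9324515) / (-1.3745945 − (-4.2264016)) = 3.0738688 − (-0.1943914)/(2.8518071) = 3.1420331

2.93245, 3.07387, 3.14203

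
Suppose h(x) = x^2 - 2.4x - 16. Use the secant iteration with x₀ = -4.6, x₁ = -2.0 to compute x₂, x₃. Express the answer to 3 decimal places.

-2.800, -3.000

h(-4.6) = 16.20000, h(-2.0) = -7.20000
x₂ = -2.00000 − (-7.20000)·(-2.00000 − (-4.60000)) / (-7.20000 − 16.20000) = -2.00000 − (-18.72000)/(-23.40000) = -2.80000
h(-2.80000) = -1.44000
x₃ = -2.80000 − (-1.44000)·(-2.80000 − (-2.00000)) / (-1.44000 − (-7.20000)) = -2.80000 − (1.15200)/(5.76000) = -3.00000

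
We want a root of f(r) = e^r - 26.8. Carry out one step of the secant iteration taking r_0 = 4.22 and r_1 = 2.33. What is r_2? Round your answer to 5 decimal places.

2.87067

f(4.22) = 41.2334843, f(2.33) = -16.5220585
r_2 = 2.3300000 − (-16.5220585)·(2.3300000 − 4.2200000) / (-16.5220585 − 41.2334843) = 2.3300000 − (31.2266905)/(-57.7555428) = 2.8706700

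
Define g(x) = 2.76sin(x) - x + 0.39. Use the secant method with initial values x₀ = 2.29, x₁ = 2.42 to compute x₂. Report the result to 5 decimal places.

2.34985

g(2.29) = 0.1764324, g(2.42) = -0.2067959
x₂ = 2.4200000 − (-0.2067959)·(2.4200000 − 2.2900000) / (-0.2067959 − 0.1764324) = 2.4200000 − (-0.0268835)/(-0.3832283) = 2.3498500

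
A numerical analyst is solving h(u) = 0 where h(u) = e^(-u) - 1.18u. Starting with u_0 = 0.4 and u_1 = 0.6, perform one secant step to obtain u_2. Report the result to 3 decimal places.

h(0.4) = 0.19832, h(0.6) = -0.15919
u_2 = 0.60000 − (-0.15919)·(0.60000 − 0.40000) / (-0.15919 − 0.19832) = 0.60000 − (-0.03184)/(-0.35751) = 0.51095

0.511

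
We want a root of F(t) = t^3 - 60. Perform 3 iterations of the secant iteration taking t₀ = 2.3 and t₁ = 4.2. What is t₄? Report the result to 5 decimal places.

F(2.3) = -47.8330000, F(4.2) = 14.0880000
t₂ = 4.2000000 − 14.0880000·(4.2000000 − 2.3000000) / (14.0880000 − (-47.8330000)) = 4.2000000 − (26.7672000)/(61.9210000) = 3.7677202
F(3.7677202) = -6.5145177
t₃ = 3.7677202 − (-6.5145177)·(3.7677202 − 4.2000000) / (-6.5145177 − 14.0880000) = 3.7677202 − (2.8160947)/(-20.6025177) = 3.9044071
F(3.9044071) = -0.4796777
t₄ = 3.9044071 − (-0.4796777)·(3.9044071 − 3.7677202) / (-0.4796777 − (-6.5145177)) = 3.9044071 − (-0.0655657)/(6.0348400) = 3.9152716

3.91527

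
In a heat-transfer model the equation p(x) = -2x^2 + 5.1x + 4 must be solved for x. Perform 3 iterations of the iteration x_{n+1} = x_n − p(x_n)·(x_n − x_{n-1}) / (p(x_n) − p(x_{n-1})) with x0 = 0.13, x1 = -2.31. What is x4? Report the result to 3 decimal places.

p(0.13) = 4.62920, p(-2.31) = -18.45320
x2 = -2.31000 − (-18.45320)·(-2.31000 − 0.13000) / (-18.45320 − 4.62920) = -2.31000 − (45.02581)/(-23.08240) = -0.35934
p(-0.35934) = 1.90909
x3 = -0.35934 − 1.90909·(-0.35934 − (-2.31000)) / (1.90909 − (-18.45320)) = -0.35934 − (3.72397)/(20.36229) = -0.54223
p(-0.54223) = 0.64660
x4 = -0.54223 − 0.64660·(-0.54223 − (-0.35934)) / (0.64660 − 1.90909) = -0.54223 − (-0.11825)/(-1.26249) = -0.63590

-0.636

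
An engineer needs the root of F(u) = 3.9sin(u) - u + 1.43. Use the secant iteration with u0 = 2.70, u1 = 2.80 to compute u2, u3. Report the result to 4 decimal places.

F(2.70) = 0.396782, F(2.80) = -0.063546
u2 = 2.800000 − (-0.063546)·(2.800000 − 2.700000) / (-0.063546 − 0.396782) = 2.800000 − (-0.006355)/(-0.460328) = 2.786195
F(2.786195) = 0.000859
u3 = 2.786195 − 0.000859·(2.786195 − 2.800000) / (0.000859 − (-0.063546)) = 2.786195 − (-0.000012)/(0.064406) = 2.786380

2.7862, 2.7864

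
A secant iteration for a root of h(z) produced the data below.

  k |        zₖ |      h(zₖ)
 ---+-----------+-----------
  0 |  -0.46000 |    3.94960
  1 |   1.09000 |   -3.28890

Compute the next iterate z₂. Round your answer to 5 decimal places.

z₂ = 1.09000 − (-3.28890)·(1.09000 − (-0.46000)) / (-3.28890 − 3.94960)
   = 1.09000 − (-5.0977950)/(-7.2385000) = 0.3857388

0.38574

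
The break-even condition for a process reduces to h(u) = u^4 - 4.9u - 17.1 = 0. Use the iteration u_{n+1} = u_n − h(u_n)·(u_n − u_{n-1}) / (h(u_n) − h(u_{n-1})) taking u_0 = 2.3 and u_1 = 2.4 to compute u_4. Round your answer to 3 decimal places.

2.309

h(2.3) = -0.38590, h(2.4) = 4.31760
u_2 = 2.40000 − 4.31760·(2.40000 − 2.30000) / (4.31760 − (-0.38590)) = 2.40000 − (0.43176)/(4.70350) = 2.30820
h(2.30820) = -0.02466
u_3 = 2.30820 − (-0.02466)·(2.30820 − 2.40000) / (-0.02466 − 4.31760) = 2.30820 − (0.00226)/(-4.34226) = 2.30873
h(2.30873) = -0.00156
u_4 = 2.30873 − (-0.00156)·(2.30873 − 2.30820) / (-0.00156 − (-0.02466)) = 2.30873 − (0.00000)/(0.02310) = 2.30876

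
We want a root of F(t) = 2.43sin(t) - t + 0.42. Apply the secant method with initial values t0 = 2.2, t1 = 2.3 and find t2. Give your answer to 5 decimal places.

2.27310

F(2.2) = 0.1846463, F(2.3) = -0.0679363
t2 = 2.3000000 − (-0.0679363)·(2.3000000 − 2.2000000) / (-0.0679363 − 0.1846463) = 2.3000000 − (-0.0067936)/(-0.2525826) = 2.2731033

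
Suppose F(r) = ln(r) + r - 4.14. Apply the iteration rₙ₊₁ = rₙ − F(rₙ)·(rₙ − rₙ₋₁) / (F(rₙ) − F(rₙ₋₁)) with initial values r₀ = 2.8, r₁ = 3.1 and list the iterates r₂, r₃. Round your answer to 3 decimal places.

3.032, 3.031

F(2.8) = -0.31038, F(3.1) = 0.09140
r₂ = 3.10000 − 0.09140·(3.10000 − 2.80000) / (0.09140 − (-0.31038)) = 3.10000 − (0.02742)/(0.40178) = 3.03175
F(3.03175) = 0.00089
r₃ = 3.03175 − 0.00089·(3.03175 − 3.10000) / (0.00089 − 0.09140) = 3.03175 − (-0.00006)/(-0.09051) = 3.03108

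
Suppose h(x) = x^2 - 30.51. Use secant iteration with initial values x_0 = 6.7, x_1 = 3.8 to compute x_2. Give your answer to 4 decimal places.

5.3305

h(6.7) = 14.380000, h(3.8) = -16.070000
x_2 = 3.800000 − (-16.070000)·(3.800000 − 6.700000) / (-16.070000 − 14.380000) = 3.800000 − (46.603000)/(-30.450000) = 5.330476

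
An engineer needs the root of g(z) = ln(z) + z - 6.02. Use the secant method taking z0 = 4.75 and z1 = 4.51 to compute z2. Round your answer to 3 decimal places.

g(4.75) = 0.28814, g(4.51) = -0.00370
z2 = 4.51000 − (-0.00370)·(4.51000 − 4.75000) / (-0.00370 − 0.28814) = 4.51000 − (0.00089)/(-0.29185) = 4.51305

4.513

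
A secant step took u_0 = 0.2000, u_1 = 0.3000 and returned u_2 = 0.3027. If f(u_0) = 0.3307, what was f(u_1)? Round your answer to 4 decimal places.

The secant line through (0.2000, 0.3307) and (0.3000, f(u_1)) crosses zero at u_2 = 0.3027.
So (0.2000, 0.3307), (0.3000, f(u_1)), (0.3027, 0) are collinear:
f(u_1) = 0.3307 · (0.3000 − 0.3027) / (0.2000 − 0.3027) = 0.3307 · (-0.002700)/(-0.102700) = 0.008694

0.0087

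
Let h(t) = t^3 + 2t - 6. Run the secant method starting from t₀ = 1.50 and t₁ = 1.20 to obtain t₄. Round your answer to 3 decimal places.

1.456

h(1.50) = 0.37500, h(1.20) = -1.87200
t₂ = 1.20000 − (-1.87200)·(1.20000 − 1.50000) / (-1.87200 − 0.37500) = 1.20000 − (0.56160)/(-2.24700) = 1.44993
h(1.44993) = -0.05193
t₃ = 1.44993 − (-0.05193)·(1.44993 − 1.20000) / (-0.05193 − (-1.87200)) = 1.44993 − (-0.01298)/(1.82007) = 1.45706
h(1.45706) = 0.00753
t₄ = 1.45706 − 0.00753·(1.45706 − 1.44993) / (0.00753 − (-0.05193)) = 1.45706 − (0.00005)/(0.05946) = 1.45616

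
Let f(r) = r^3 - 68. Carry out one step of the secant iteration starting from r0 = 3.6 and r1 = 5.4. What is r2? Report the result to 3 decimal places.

3.947

f(3.6) = -21.34400, f(5.4) = 89.46400
r2 = 5.40000 − 89.46400·(5.40000 − 3.60000) / (89.46400 − (-21.34400)) = 5.40000 − (161.03520)/(110.80800) = 3.94672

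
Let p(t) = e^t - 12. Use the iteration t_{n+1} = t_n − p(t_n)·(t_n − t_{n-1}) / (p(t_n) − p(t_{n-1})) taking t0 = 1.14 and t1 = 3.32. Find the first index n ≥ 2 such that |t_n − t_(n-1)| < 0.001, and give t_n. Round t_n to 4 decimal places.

n = 7, t_n = 2.4849

p(1.14) = -8.873232, p(3.32) = 15.660351
t2 = 3.320000 − 15.660351·(2.180000)/(24.533582) = 1.928456;  |Δ| = 1.391544
p(1.928456) = -5.121120
t3 = 1.928456 − (-5.121120)·(-1.391544)/(-20.781471) = 2.271370;  |Δ| = 0.342914
p(2.271370) = -2.307328
t4 = 2.271370 − (-2.307328)·(0.342914)/(2.813793) = 2.552562;  |Δ| = 0.281192
p(2.552562) = 0.839959
t5 = 2.552562 − 0.839959·(0.281192)/(3.147287) = 2.477517;  |Δ| = 0.075046
p(2.477517) = -0.088354
t6 = 2.477517 − (-0.088354)·(-0.075046)/(-0.928313) = 2.484659;  |Δ| = 0.007143
p(2.484659) = -0.002969
t7 = 2.484659 − (-0.002969)·(0.007143)/(0.085384) = 2.484908;  |Δ| = 0.000248
|t7 − t6| = 0.000248 < 0.001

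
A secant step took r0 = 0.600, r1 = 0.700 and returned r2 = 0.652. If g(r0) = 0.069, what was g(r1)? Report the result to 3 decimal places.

-0.064

The secant line through (0.600, 0.069) and (0.700, g(r1)) crosses zero at r2 = 0.652.
So (0.600, 0.069), (0.700, g(r1)), (0.652, 0) are collinear:
g(r1) = 0.069 · (0.700 − 0.652) / (0.600 − 0.652) = 0.069 · (0.04800)/(-0.05200) = -0.06369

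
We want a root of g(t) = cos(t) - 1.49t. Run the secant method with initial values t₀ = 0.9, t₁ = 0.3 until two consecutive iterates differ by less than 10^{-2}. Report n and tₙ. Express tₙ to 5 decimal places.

g(0.9) = -0.7193900, g(0.3) = 0.5083365
t₂ = 0.3000000 − 0.5083365·(-0.6000000)/(1.2277265) = 0.5484282;  |Δ| = 0.2484282
g(0.5484282) = 0.0361870
t₃ = 0.5484282 − 0.0361870·(0.2484282)/(-0.4721495) = 0.5674685;  |Δ| = 0.0190403
g(0.5674685) = -0.0022637
t₄ = 0.5674685 − (-0.0022637)·(0.0190403)/(-0.0384507) = 0.5663475;  |Δ| = 0.0011210
|t₄ − t₃| = 0.0011210 < 10^{-2}

n = 4, tₙ = 0.56635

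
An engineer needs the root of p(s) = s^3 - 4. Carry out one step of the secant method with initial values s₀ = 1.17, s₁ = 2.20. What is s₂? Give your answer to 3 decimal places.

p(1.17) = -2.39839, p(2.20) = 6.64800
s₂ = 2.20000 − 6.64800·(2.20000 − 1.17000) / (6.64800 − (-2.39839)) = 2.20000 − (6.84744)/(9.04639) = 1.44307

1.443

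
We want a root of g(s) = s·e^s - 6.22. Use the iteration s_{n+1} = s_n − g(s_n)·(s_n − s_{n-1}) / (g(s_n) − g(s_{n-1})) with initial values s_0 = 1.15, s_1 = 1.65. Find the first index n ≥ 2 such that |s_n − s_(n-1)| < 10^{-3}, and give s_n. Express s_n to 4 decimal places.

g(1.15) = -2.588078, g(1.65) = 2.371517
s_2 = 1.650000 − 2.371517·(0.500000)/(4.959595) = 1.410916;  |Δ| = 0.239084
g(1.410916) = -0.435652
s_3 = 1.410916 − (-0.435652)·(-0.239084)/(-2.807169) = 1.448020;  |Δ| = 0.037104
g(1.448020) = -0.059132
s_4 = 1.448020 − (-0.059132)·(0.037104)/(0.376520) = 1.453847;  |Δ| = 0.005827
g(1.453847) = 0.001811
s_5 = 1.453847 − 0.001811·(0.005827)/(0.060943) = 1.453674;  |Δ| = 0.000173
|s_5 − s_4| = 0.000173 < 10^{-3}

n = 5, s_n = 1.4537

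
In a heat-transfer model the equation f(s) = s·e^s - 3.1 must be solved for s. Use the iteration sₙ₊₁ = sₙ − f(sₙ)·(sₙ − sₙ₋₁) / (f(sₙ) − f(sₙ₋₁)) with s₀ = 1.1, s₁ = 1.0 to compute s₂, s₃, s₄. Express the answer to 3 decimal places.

1.065, 1.067, 1.067

f(1.1) = 0.20458, f(1.0) = -0.38172
s₂ = 1.00000 − (-0.38172)·(1.00000 − 1.10000) / (-0.38172 − 0.20458) = 1.00000 − (0.03817)/(-0.58630) = 1.06511
f(1.06511) = -0.00997
s₃ = 1.06511 − (-0.00997)·(1.06511 − 1.00000) / (-0.00997 − (-0.38172)) = 1.06511 − (-0.00065)/(0.37175) = 1.06685
f(1.06685) = 0.00050
s₄ = 1.06685 − 0.00050·(1.06685 − 1.06511) / (0.00050 − (-0.00997)) = 1.06685 − (0.00000)/(0.01048) = 1.06677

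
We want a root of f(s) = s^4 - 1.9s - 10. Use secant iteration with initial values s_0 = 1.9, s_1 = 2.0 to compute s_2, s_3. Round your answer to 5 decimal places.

1.92080, 1.92212

f(1.9) = -0.5779000, f(2.0) = 2.2000000
s_2 = 2.0000000 − 2.2000000·(2.0000000 − 1.9000000) / (2.2000000 − (-0.5779000)) = 2.0000000 − (0.2200000)/(2.7779000) = 1.9208035
f(1.9208035) = -0.0372195
s_3 = 1.9208035 − (-0.0372195)·(1.9208035 − 2.0000000) / (-0.0372195 − 2.2000000) = 1.9208035 − (0.0029477)/(-2.2372195) = 1.9221210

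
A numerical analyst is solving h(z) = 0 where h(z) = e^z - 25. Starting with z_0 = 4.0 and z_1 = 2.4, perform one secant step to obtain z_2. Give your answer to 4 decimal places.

h(4.0) = 29.598150, h(2.4) = -13.976824
z_2 = 2.400000 − (-13.976824)·(2.400000 − 4.000000) / (-13.976824 − 29.598150) = 2.400000 − (22.362918)/(-43.574974) = 2.913206

2.9132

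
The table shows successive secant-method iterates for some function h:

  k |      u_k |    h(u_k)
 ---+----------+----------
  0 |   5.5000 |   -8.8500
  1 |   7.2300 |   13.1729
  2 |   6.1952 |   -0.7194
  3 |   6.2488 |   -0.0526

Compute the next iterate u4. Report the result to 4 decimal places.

u4 = 6.2488 − (-0.0526)·(6.2488 − 6.1952) / (-0.0526 − (-0.7194))
   = 6.2488 − (-0.002819)/(0.666800) = 6.253028

6.2530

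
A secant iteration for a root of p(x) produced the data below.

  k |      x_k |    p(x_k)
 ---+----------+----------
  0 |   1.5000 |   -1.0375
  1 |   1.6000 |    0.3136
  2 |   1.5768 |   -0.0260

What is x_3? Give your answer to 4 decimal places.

x_3 = 1.5768 − (-0.0260)·(1.5768 − 1.6000) / (-0.0260 − 0.3136)
   = 1.5768 − (0.000603)/(-0.339600) = 1.578576

1.5786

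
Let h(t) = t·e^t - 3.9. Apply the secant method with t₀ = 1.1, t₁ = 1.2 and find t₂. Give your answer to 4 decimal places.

h(1.1) = -0.595417, h(1.2) = 0.084140
t₂ = 1.200000 − 0.084140·(1.200000 − 1.100000) / (0.084140 − (-0.595417)) = 1.200000 − (0.008414)/(0.679558) = 1.187618

1.1876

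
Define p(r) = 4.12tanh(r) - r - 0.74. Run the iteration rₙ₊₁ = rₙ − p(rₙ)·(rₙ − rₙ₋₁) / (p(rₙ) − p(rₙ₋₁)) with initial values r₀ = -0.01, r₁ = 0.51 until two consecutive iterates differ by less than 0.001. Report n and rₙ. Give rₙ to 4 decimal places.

p(-0.01) = -0.771199, p(0.51) = 0.686174
r₂ = 0.510000 − 0.686174·(0.520000)/(1.457373) = 0.265169;  |Δ| = 0.244831
p(0.265169) = 0.062420
r₃ = 0.265169 − 0.062420·(-0.244831)/(-0.623754) = 0.240668;  |Δ| = 0.024501
p(0.240668) = -0.007827
r₄ = 0.240668 − (-0.007827)·(-0.024501)/(-0.070247) = 0.243398;  |Δ| = 0.002730
p(0.243398) = 0.000056
r₅ = 0.243398 − 0.000056·(0.002730)/(0.007883) = 0.243378;  |Δ| = 0.000020
|r₅ − r₄| = 0.000020 < 0.001

n = 5, rₙ = 0.2434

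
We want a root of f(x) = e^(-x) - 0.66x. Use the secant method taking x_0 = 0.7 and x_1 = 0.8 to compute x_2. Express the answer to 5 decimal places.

f(0.7) = 0.0345853, f(0.8) = -0.0786710
x_2 = 0.8000000 − (-0.0786710)·(0.8000000 − 0.7000000) / (-0.0786710 − 0.0345853) = 0.8000000 − (-0.0078671)/(-0.1132563) = 0.7305372

0.73054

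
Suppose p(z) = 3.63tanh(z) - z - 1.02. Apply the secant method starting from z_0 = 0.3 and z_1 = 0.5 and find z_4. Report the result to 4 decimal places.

p(0.3) = -0.262535, p(0.5) = 0.157485
z_2 = 0.500000 − 0.157485·(0.500000 − 0.300000) / (0.157485 − (-0.262535)) = 0.500000 − (0.031497)/(0.420020) = 0.425011
p(0.425011) = 0.011139
z_3 = 0.425011 − 0.011139·(0.425011 − 0.500000) / (0.011139 − 0.157485) = 0.425011 − (-0.000835)/(-0.146346) = 0.419303
p(0.419303) = -0.000578
z_4 = 0.419303 − (-0.000578)·(0.419303 − 0.425011) / (-0.000578 − 0.011139) = 0.419303 − (0.000003)/(-0.011717) = 0.419584

0.4196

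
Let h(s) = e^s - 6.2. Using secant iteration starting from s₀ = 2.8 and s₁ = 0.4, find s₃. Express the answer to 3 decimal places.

h(2.8) = 10.24465, h(0.4) = -4.70818
s₂ = 0.40000 − (-4.70818)·(0.40000 − 2.80000) / (-4.70818 − 10.24465) = 0.40000 − (11.29962)/(-14.95282) = 1.15568
h(1.15568) = -3.02380
s₃ = 1.15568 − (-3.02380)·(1.15568 − 0.40000) / (-3.02380 − (-4.70818)) = 1.15568 − (-2.28504)/(1.68437) = 2.51230

2.512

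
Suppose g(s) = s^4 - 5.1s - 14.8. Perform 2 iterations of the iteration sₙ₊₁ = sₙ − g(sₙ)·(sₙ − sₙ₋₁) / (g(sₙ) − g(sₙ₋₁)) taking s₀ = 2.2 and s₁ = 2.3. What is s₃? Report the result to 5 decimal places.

2.26574

g(2.2) = -2.5944000, g(2.3) = 1.4541000
s₂ = 2.3000000 − 1.4541000·(2.3000000 − 2.2000000) / (1.4541000 − (-2.5944000)) = 2.3000000 − (0.1454100)/(4.0485000) = 2.2640830
g(2.2640830) = -0.0702111
s₃ = 2.2640830 − (-0.0702111)·(2.2640830 − 2.3000000) / (-0.0702111 − 1.4541000) = 2.2640830 − (0.0025218)/(-1.5243111) = 2.2657374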